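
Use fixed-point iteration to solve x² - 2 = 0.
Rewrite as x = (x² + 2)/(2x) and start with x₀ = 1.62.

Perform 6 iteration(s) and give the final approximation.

Equation: x² - 2 = 0
Fixed-point form: x = (x² + 2)/(2x)
x₀ = 1.62

x_1 = g(1.620000) = 1.427284
x_2 = g(1.427284) = 1.414273
x_3 = g(1.414273) = 1.414214
x_4 = g(1.414214) = 1.414214
x_5 = g(1.414214) = 1.414214
x_6 = g(1.414214) = 1.414214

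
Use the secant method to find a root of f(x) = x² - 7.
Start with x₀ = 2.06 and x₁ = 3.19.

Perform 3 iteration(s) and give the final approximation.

f(x) = x² - 7
x₀ = 2.06, x₁ = 3.19

Secant formula: x_{n+1} = x_n - f(x_n)(x_n - x_{n-1})/(f(x_n) - f(x_{n-1}))

Iteration 1:
  f(2.060000) = -2.756400
  f(3.190000) = 3.176100
  x_2 = 3.190000 - 3.176100×(3.190000 - 2.060000)/(3.176100 - (-2.756400))
       = 2.585029
Iteration 2:
  f(3.190000) = 3.176100
  f(2.585029) = -0.317627
  x_3 = 2.585029 - (-0.317627)×(2.585029 - 3.190000)/(-0.317627 - 3.176100)
       = 2.640029
Iteration 3:
  f(2.585029) = -0.317627
  f(2.640029) = -0.030248
  x_4 = 2.640029 - (-0.030248)×(2.640029 - 2.585029)/(-0.030248 - (-0.317627))
       = 2.645818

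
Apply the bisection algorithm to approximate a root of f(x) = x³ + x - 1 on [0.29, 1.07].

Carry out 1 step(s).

f(x) = x³ + x - 1
Initial interval: [0.29, 1.07]

Iteration 1:
  c_1 = (0.290000 + 1.070000)/2 = 0.680000
  f(c_1) = f(0.680000) = -0.005568
  f(a) × f(c) ≥ 0, new interval: [0.680000, 1.070000]

After 1 iteration(s), the approximation is c_1 = 0.680000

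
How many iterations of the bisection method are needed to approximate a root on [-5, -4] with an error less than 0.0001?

We need (b-a)/2^n ≤ 0.0001
(-4 - (-5))/2^n ≤ 0.0001
1/2^n ≤ 0.0001
2^n ≥ 10000
n ≥ log₂(10000) = 13.29
n ≥ 14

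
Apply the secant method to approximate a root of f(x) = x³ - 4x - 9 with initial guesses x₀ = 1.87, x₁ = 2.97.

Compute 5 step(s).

f(x) = x³ - 4x - 9
x₀ = 1.87, x₁ = 2.97

Secant formula: x_{n+1} = x_n - f(x_n)(x_n - x_{n-1})/(f(x_n) - f(x_{n-1}))

Iteration 1:
  f(1.870000) = -9.940797
  f(2.970000) = 5.318073
  x_2 = 2.970000 - 5.318073×(2.970000 - 1.870000)/(5.318073 - (-9.940797))
       = 2.586624
Iteration 2:
  f(2.970000) = 5.318073
  f(2.586624) = -2.040364
  x_3 = 2.586624 - (-2.040364)×(2.586624 - 2.970000)/(-2.040364 - 5.318073)
       = 2.692928
Iteration 3:
  f(2.586624) = -2.040364
  f(2.692928) = -0.242980
  x_4 = 2.692928 - (-0.242980)×(2.692928 - 2.586624)/(-0.242980 - (-2.040364))
       = 2.707298
Iteration 4:
  f(2.692928) = -0.242980
  f(2.707298) = 0.013850
  x_5 = 2.707298 - 0.013850×(2.707298 - 2.692928)/(0.013850 - (-0.242980))
       = 2.706523
Iteration 5:
  f(2.707298) = 0.013850
  f(2.706523) = -0.000085
  x_6 = 2.706523 - (-0.000085)×(2.706523 - 2.707298)/(-0.000085 - 0.013850)
       = 2.706528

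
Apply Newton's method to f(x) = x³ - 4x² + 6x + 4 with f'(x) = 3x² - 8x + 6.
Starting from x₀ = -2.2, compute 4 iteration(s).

f(x) = x³ - 4x² + 6x + 4
f'(x) = 3x² - 8x + 6
x₀ = -2.2

Newton-Raphson formula: x_{n+1} = x_n - f(x_n)/f'(x_n)

Iteration 1:
  f(-2.200000) = -39.208000
  f'(-2.200000) = 38.120000
  x_1 = -2.200000 - (-39.208000)/38.120000 = -1.171459
Iteration 2:
  f(-1.171459) = -10.125622
  f'(-1.171459) = 19.488614
  x_2 = -1.171459 - (-10.125622)/19.488614 = -0.651892
Iteration 3:
  f(-0.651892) = -1.888241
  f'(-0.651892) = 12.490031
  x_3 = -0.651892 - (-1.888241)/12.490031 = -0.500713
Iteration 4:
  f(-0.500713) = -0.132664
  f'(-0.500713) = 10.757841
  x_4 = -0.500713 - (-0.132664)/10.757841 = -0.488381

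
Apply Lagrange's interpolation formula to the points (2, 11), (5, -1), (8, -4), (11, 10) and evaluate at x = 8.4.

Lagrange interpolation formula:
P(x) = Σ yᵢ × Lᵢ(x)
where Lᵢ(x) = Π_{j≠i} (x - xⱼ)/(xᵢ - xⱼ)

L_0(8.4) = (8.4 - 5)/(2 - 5) × (8.4 - 8)/(2 - 8) × (8.4 - 11)/(2 - 11) = 0.021827
L_1(8.4) = (8.4 - 2)/(5 - 2) × (8.4 - 8)/(5 - 8) × (8.4 - 11)/(5 - 11) = -0.123259
L_2(8.4) = (8.4 - 2)/(8 - 2) × (8.4 - 5)/(8 - 5) × (8.4 - 11)/(8 - 11) = 1.047704
L_3(8.4) = (8.4 - 2)/(11 - 2) × (8.4 - 5)/(11 - 5) × (8.4 - 8)/(11 - 8) = 0.053728

P(8.4) = 11×L_0(8.4) + (-1)×L_1(8.4) + (-4)×L_2(8.4) + 10×L_3(8.4)
P(8.4) = -3.290173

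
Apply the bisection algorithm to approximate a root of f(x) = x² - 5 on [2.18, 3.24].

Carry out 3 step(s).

f(x) = x² - 5
Initial interval: [2.18, 3.24]

Iteration 1:
  c_1 = (2.180000 + 3.240000)/2 = 2.710000
  f(c_1) = f(2.710000) = 2.344100
  f(a) × f(c) < 0, new interval: [2.180000, 2.710000]
Iteration 2:
  c_2 = (2.180000 + 2.710000)/2 = 2.445000
  f(c_2) = f(2.445000) = 0.978025
  f(a) × f(c) < 0, new interval: [2.180000, 2.445000]
Iteration 3:
  c_3 = (2.180000 + 2.445000)/2 = 2.312500
  f(c_3) = f(2.312500) = 0.347656
  f(a) × f(c) < 0, new interval: [2.180000, 2.312500]

After 3 iteration(s), the approximation is c_3 = 2.312500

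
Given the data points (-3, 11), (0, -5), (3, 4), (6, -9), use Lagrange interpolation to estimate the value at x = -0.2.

Lagrange interpolation formula:
P(x) = Σ yᵢ × Lᵢ(x)
where Lᵢ(x) = Π_{j≠i} (x - xⱼ)/(xᵢ - xⱼ)

L_0(-0.2) = (-0.2 - 0)/(-3 - 0) × (-0.2 - 3)/(-3 - 3) × (-0.2 - 6)/(-3 - 6) = 0.024494
L_1(-0.2) = (-0.2 - (-3))/(0 - (-3)) × (-0.2 - 3)/(0 - 3) × (-0.2 - 6)/(0 - 6) = 1.028741
L_2(-0.2) = (-0.2 - (-3))/(3 - (-3)) × (-0.2 - 0)/(3 - 0) × (-0.2 - 6)/(3 - 6) = -0.064296
L_3(-0.2) = (-0.2 - (-3))/(6 - (-3)) × (-0.2 - 0)/(6 - 0) × (-0.2 - 3)/(6 - 3) = 0.011062

P(-0.2) = 11×L_0(-0.2) + (-5)×L_1(-0.2) + 4×L_2(-0.2) + (-9)×L_3(-0.2)
P(-0.2) = -5.231012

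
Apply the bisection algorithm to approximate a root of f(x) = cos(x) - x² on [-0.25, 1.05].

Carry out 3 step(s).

f(x) = cos(x) - x²
Initial interval: [-0.25, 1.05]

Iteration 1:
  c_1 = (-0.250000 + 1.050000)/2 = 0.400000
  f(c_1) = f(0.400000) = 0.761061
  f(a) × f(c) ≥ 0, new interval: [0.400000, 1.050000]
Iteration 2:
  c_2 = (0.400000 + 1.050000)/2 = 0.725000
  f(c_2) = f(0.725000) = 0.222874
  f(a) × f(c) ≥ 0, new interval: [0.725000, 1.050000]
Iteration 3:
  c_3 = (0.725000 + 1.050000)/2 = 0.887500
  f(c_3) = f(0.887500) = -0.156304
  f(a) × f(c) < 0, new interval: [0.725000, 0.887500]

After 3 iteration(s), the approximation is c_3 = 0.887500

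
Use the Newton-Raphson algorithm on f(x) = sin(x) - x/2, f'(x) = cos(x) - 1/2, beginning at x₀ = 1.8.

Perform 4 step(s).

f(x) = sin(x) - x/2
f'(x) = cos(x) - 1/2
x₀ = 1.8

Newton-Raphson formula: x_{n+1} = x_n - f(x_n)/f'(x_n)

Iteration 1:
  f(1.800000) = 0.073848
  f'(1.800000) = -0.727202
  x_1 = 1.800000 - 0.073848/(-0.727202) = 1.901550
Iteration 2:
  f(1.901550) = -0.004977
  f'(1.901550) = -0.824756
  x_2 = 1.901550 - (-0.004977)/(-0.824756) = 1.895515
Iteration 3:
  f(1.895515) = -0.000017
  f'(1.895515) = -0.819042
  x_3 = 1.895515 - (-0.000017)/(-0.819042) = 1.895494
Iteration 4:
  f(1.895494) = 0.000000
  f'(1.895494) = -0.819023
  x_4 = 1.895494 - 0.000000/(-0.819023) = 1.895494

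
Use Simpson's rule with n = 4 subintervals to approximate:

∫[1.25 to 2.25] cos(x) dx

f(x) = cos(x)
a = 1.25, b = 2.25, n = 4
h = (b - a)/n = 0.250000

Simpson's rule: (h/3)[f(x₀) + 4f(x₁) + 2f(x₂) + ... + f(xₙ)]

x_0 = 1.2500, f(x_0) = 0.315322, coefficient = 1
x_1 = 1.5000, f(x_1) = 0.070737, coefficient = 4
x_2 = 1.7500, f(x_2) = -0.178246, coefficient = 2
x_3 = 2.0000, f(x_3) = -0.416147, coefficient = 4
x_4 = 2.2500, f(x_4) = -0.628174, coefficient = 1

I ≈ (0.250000/3) × -2.050982 = -0.170915
Exact value: -0.170911
Error: 0.000004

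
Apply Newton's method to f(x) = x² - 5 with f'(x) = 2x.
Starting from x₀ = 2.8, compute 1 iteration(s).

f(x) = x² - 5
f'(x) = 2x
x₀ = 2.8

Newton-Raphson formula: x_{n+1} = x_n - f(x_n)/f'(x_n)

Iteration 1:
  f(2.800000) = 2.840000
  f'(2.800000) = 5.600000
  x_1 = 2.800000 - 2.840000/5.600000 = 2.292857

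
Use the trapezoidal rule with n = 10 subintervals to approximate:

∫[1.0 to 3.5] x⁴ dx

f(x) = x⁴
a = 1.0, b = 3.5, n = 10
h = (b - a)/n = 0.250000

Trapezoidal rule: (h/2)[f(x₀) + 2f(x₁) + 2f(x₂) + ... + f(xₙ)]

x_0 = 1.0000, f(x_0) = 1.000000, coefficient = 1
x_1 = 1.2500, f(x_1) = 2.441406, coefficient = 2
x_2 = 1.5000, f(x_2) = 5.062500, coefficient = 2
x_3 = 1.7500, f(x_3) = 9.378906, coefficient = 2
x_4 = 2.0000, f(x_4) = 16.000000, coefficient = 2
x_5 = 2.2500, f(x_5) = 25.628906, coefficient = 2
x_6 = 2.5000, f(x_6) = 39.062500, coefficient = 2
x_7 = 2.7500, f(x_7) = 57.191406, coefficient = 2
x_8 = 3.0000, f(x_8) = 81.000000, coefficient = 2
x_9 = 3.2500, f(x_9) = 111.566406, coefficient = 2
x_10 = 3.5000, f(x_10) = 150.062500, coefficient = 1

I ≈ (0.250000/2) × 845.726562 = 105.715820
Exact value: 104.843750
Error: 0.872070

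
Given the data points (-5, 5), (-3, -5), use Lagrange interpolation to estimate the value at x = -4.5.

Lagrange interpolation formula:
P(x) = Σ yᵢ × Lᵢ(x)
where Lᵢ(x) = Π_{j≠i} (x - xⱼ)/(xᵢ - xⱼ)

L_0(-4.5) = (-4.5 - (-3))/(-5 - (-3)) = 0.750000
L_1(-4.5) = (-4.5 - (-5))/(-3 - (-5)) = 0.250000

P(-4.5) = 5×L_0(-4.5) + (-5)×L_1(-4.5)
P(-4.5) = 2.500000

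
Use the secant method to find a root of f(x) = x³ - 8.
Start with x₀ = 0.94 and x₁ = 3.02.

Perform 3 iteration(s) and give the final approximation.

f(x) = x³ - 8
x₀ = 0.94, x₁ = 3.02

Secant formula: x_{n+1} = x_n - f(x_n)(x_n - x_{n-1})/(f(x_n) - f(x_{n-1}))

Iteration 1:
  f(0.940000) = -7.169416
  f(3.020000) = 19.543608
  x_2 = 3.020000 - 19.543608×(3.020000 - 0.940000)/(19.543608 - (-7.169416))
       = 1.498244
Iteration 2:
  f(3.020000) = 19.543608
  f(1.498244) = -4.636839
  x_3 = 1.498244 - (-4.636839)×(1.498244 - 3.020000)/(-4.636839 - 19.543608)
       = 1.790056
Iteration 3:
  f(1.498244) = -4.636839
  f(1.790056) = -2.264125
  x_4 = 1.790056 - (-2.264125)×(1.790056 - 1.498244)/(-2.264125 - (-4.636839))
       = 2.068513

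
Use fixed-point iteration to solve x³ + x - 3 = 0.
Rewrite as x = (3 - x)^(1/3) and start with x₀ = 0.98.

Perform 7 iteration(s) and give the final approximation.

Equation: x³ + x - 3 = 0
Fixed-point form: x = (3 - x)^(1/3)
x₀ = 0.98

x_1 = g(0.980000) = 1.264107
x_2 = g(1.264107) = 1.201824
x_3 = g(1.201824) = 1.216029
x_4 = g(1.216029) = 1.212819
x_5 = g(1.212819) = 1.213546
x_6 = g(1.213546) = 1.213381
x_7 = g(1.213381) = 1.213419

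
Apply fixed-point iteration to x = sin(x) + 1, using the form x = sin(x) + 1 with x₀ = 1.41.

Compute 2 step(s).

Equation: x = sin(x) + 1
Fixed-point form: x = sin(x) + 1
x₀ = 1.41

x_1 = g(1.410000) = 1.987100
x_2 = g(1.987100) = 1.914590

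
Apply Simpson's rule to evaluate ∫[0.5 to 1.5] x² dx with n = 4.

f(x) = x²
a = 0.5, b = 1.5, n = 4
h = (b - a)/n = 0.250000

Simpson's rule: (h/3)[f(x₀) + 4f(x₁) + 2f(x₂) + ... + f(xₙ)]

x_0 = 0.5000, f(x_0) = 0.250000, coefficient = 1
x_1 = 0.7500, f(x_1) = 0.562500, coefficient = 4
x_2 = 1.0000, f(x_2) = 1.000000, coefficient = 2
x_3 = 1.2500, f(x_3) = 1.562500, coefficient = 4
x_4 = 1.5000, f(x_4) = 2.250000, coefficient = 1

I ≈ (0.250000/3) × 13.000000 = 1.083333
Exact value: 1.083333
Error: 0.000000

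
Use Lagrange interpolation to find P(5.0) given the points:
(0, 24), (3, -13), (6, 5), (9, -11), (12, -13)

Lagrange interpolation formula:
P(x) = Σ yᵢ × Lᵢ(x)
where Lᵢ(x) = Π_{j≠i} (x - xⱼ)/(xᵢ - xⱼ)

L_0(5.0) = (5.0 - 3)/(0 - 3) × (5.0 - 6)/(0 - 6) × (5.0 - 9)/(0 - 9) × (5.0 - 12)/(0 - 12) = -0.028807
L_1(5.0) = (5.0 - 0)/(3 - 0) × (5.0 - 6)/(3 - 6) × (5.0 - 9)/(3 - 9) × (5.0 - 12)/(3 - 12) = 0.288066
L_2(5.0) = (5.0 - 0)/(6 - 0) × (5.0 - 3)/(6 - 3) × (5.0 - 9)/(6 - 9) × (5.0 - 12)/(6 - 12) = 0.864198
L_3(5.0) = (5.0 - 0)/(9 - 0) × (5.0 - 3)/(9 - 3) × (5.0 - 6)/(9 - 6) × (5.0 - 12)/(9 - 12) = -0.144033
L_4(5.0) = (5.0 - 0)/(12 - 0) × (5.0 - 3)/(12 - 3) × (5.0 - 6)/(12 - 6) × (5.0 - 9)/(12 - 9) = 0.020576

P(5.0) = 24×L_0(5.0) + (-13)×L_1(5.0) + 5×L_2(5.0) + (-11)×L_3(5.0) + (-13)×L_4(5.0)
P(5.0) = 1.201646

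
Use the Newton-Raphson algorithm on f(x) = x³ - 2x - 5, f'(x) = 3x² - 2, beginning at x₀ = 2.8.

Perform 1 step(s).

f(x) = x³ - 2x - 5
f'(x) = 3x² - 2
x₀ = 2.8

Newton-Raphson formula: x_{n+1} = x_n - f(x_n)/f'(x_n)

Iteration 1:
  f(2.800000) = 11.352000
  f'(2.800000) = 21.520000
  x_1 = 2.800000 - 11.352000/21.520000 = 2.272491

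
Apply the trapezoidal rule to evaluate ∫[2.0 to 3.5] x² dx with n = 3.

f(x) = x²
a = 2.0, b = 3.5, n = 3
h = (b - a)/n = 0.500000

Trapezoidal rule: (h/2)[f(x₀) + 2f(x₁) + 2f(x₂) + ... + f(xₙ)]

x_0 = 2.0000, f(x_0) = 4.000000, coefficient = 1
x_1 = 2.5000, f(x_1) = 6.250000, coefficient = 2
x_2 = 3.0000, f(x_2) = 9.000000, coefficient = 2
x_3 = 3.5000, f(x_3) = 12.250000, coefficient = 1

I ≈ (0.500000/2) × 46.750000 = 11.687500
Exact value: 11.625000
Error: 0.062500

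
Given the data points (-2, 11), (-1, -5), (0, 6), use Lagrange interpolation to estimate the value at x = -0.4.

Lagrange interpolation formula:
P(x) = Σ yᵢ × Lᵢ(x)
where Lᵢ(x) = Π_{j≠i} (x - xⱼ)/(xᵢ - xⱼ)

L_0(-0.4) = (-0.4 - (-1))/(-2 - (-1)) × (-0.4 - 0)/(-2 - 0) = -0.120000
L_1(-0.4) = (-0.4 - (-2))/(-1 - (-2)) × (-0.4 - 0)/(-1 - 0) = 0.640000
L_2(-0.4) = (-0.4 - (-2))/(0 - (-2)) × (-0.4 - (-1))/(0 - (-1)) = 0.480000

P(-0.4) = 11×L_0(-0.4) + (-5)×L_1(-0.4) + 6×L_2(-0.4)
P(-0.4) = -1.640000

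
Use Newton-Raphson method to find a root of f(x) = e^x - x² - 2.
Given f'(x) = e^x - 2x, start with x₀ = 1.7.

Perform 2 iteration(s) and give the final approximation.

f(x) = e^x - x² - 2
f'(x) = e^x - 2x
x₀ = 1.7

Newton-Raphson formula: x_{n+1} = x_n - f(x_n)/f'(x_n)

Iteration 1:
  f(1.700000) = 0.583947
  f'(1.700000) = 2.073947
  x_1 = 1.700000 - 0.583947/2.073947 = 1.418437
Iteration 2:
  f(1.418437) = 0.118695
  f'(1.418437) = 1.293785
  x_2 = 1.418437 - 0.118695/1.293785 = 1.326694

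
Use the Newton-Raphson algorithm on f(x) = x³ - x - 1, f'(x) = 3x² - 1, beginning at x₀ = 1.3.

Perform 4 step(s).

f(x) = x³ - x - 1
f'(x) = 3x² - 1
x₀ = 1.3

Newton-Raphson formula: x_{n+1} = x_n - f(x_n)/f'(x_n)

Iteration 1:
  f(1.300000) = -0.103000
  f'(1.300000) = 4.070000
  x_1 = 1.300000 - (-0.103000)/4.070000 = 1.325307
Iteration 2:
  f(1.325307) = 0.002514
  f'(1.325307) = 4.269317
  x_2 = 1.325307 - 0.002514/4.269317 = 1.324718
Iteration 3:
  f(1.324718) = 0.000001
  f'(1.324718) = 4.264636
  x_3 = 1.324718 - 0.000001/4.264636 = 1.324718
Iteration 4:
  f(1.324718) = 0.000000
  f'(1.324718) = 4.264633
  x_4 = 1.324718 - 0.000000/4.264633 = 1.324718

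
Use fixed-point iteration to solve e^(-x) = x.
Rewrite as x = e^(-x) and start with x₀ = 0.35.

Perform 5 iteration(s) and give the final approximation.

Equation: e^(-x) = x
Fixed-point form: x = e^(-x)
x₀ = 0.35

x_1 = g(0.350000) = 0.704688
x_2 = g(0.704688) = 0.494263
x_3 = g(0.494263) = 0.610020
x_4 = g(0.610020) = 0.543340
x_5 = g(0.543340) = 0.580805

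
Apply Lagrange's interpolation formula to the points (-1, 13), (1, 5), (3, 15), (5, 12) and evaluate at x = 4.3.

Lagrange interpolation formula:
P(x) = Σ yᵢ × Lᵢ(x)
where Lᵢ(x) = Π_{j≠i} (x - xⱼ)/(xᵢ - xⱼ)

L_0(4.3) = (4.3 - 1)/(-1 - 1) × (4.3 - 3)/(-1 - 3) × (4.3 - 5)/(-1 - 5) = 0.062563
L_1(4.3) = (4.3 - (-1))/(1 - (-1)) × (4.3 - 3)/(1 - 3) × (4.3 - 5)/(1 - 5) = -0.301438
L_2(4.3) = (4.3 - (-1))/(3 - (-1)) × (4.3 - 1)/(3 - 1) × (4.3 - 5)/(3 - 5) = 0.765188
L_3(4.3) = (4.3 - (-1))/(5 - (-1)) × (4.3 - 1)/(5 - 1) × (4.3 - 3)/(5 - 3) = 0.473687

P(4.3) = 13×L_0(4.3) + 5×L_1(4.3) + 15×L_2(4.3) + 12×L_3(4.3)
P(4.3) = 16.468187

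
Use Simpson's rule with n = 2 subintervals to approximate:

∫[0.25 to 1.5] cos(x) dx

f(x) = cos(x)
a = 0.25, b = 1.5, n = 2
h = (b - a)/n = 0.625000

Simpson's rule: (h/3)[f(x₀) + 4f(x₁) + 2f(x₂) + ... + f(xₙ)]

x_0 = 0.2500, f(x_0) = 0.968912, coefficient = 1
x_1 = 0.8750, f(x_1) = 0.640997, coefficient = 4
x_2 = 1.5000, f(x_2) = 0.070737, coefficient = 1

I ≈ (0.625000/3) × 3.603637 = 0.750758
Exact value: 0.750091
Error: 0.000667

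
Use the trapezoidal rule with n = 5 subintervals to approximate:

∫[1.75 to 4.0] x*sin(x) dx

f(x) = x*sin(x)
a = 1.75, b = 4.0, n = 5
h = (b - a)/n = 0.450000

Trapezoidal rule: (h/2)[f(x₀) + 2f(x₁) + 2f(x₂) + ... + f(xₙ)]

x_0 = 1.7500, f(x_0) = 1.721975, coefficient = 1
x_1 = 2.2000, f(x_1) = 1.778692, coefficient = 2
x_2 = 2.6500, f(x_2) = 1.250881, coefficient = 2
x_3 = 3.1000, f(x_3) = 0.128900, coefficient = 2
x_4 = 3.5500, f(x_4) = -1.409876, coefficient = 2
x_5 = 4.0000, f(x_5) = -3.027210, coefficient = 1

I ≈ (0.450000/2) × 2.191960 = 0.493191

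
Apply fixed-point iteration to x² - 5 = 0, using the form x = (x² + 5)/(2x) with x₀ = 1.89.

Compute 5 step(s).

Equation: x² - 5 = 0
Fixed-point form: x = (x² + 5)/(2x)
x₀ = 1.89

x_1 = g(1.890000) = 2.267751
x_2 = g(2.267751) = 2.236289
x_3 = g(2.236289) = 2.236068
x_4 = g(2.236068) = 2.236068
x_5 = g(2.236068) = 2.236068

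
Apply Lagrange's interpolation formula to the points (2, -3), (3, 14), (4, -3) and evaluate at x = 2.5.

Lagrange interpolation formula:
P(x) = Σ yᵢ × Lᵢ(x)
where Lᵢ(x) = Π_{j≠i} (x - xⱼ)/(xᵢ - xⱼ)

L_0(2.5) = (2.5 - 3)/(2 - 3) × (2.5 - 4)/(2 - 4) = 0.375000
L_1(2.5) = (2.5 - 2)/(3 - 2) × (2.5 - 4)/(3 - 4) = 0.750000
L_2(2.5) = (2.5 - 2)/(4 - 2) × (2.5 - 3)/(4 - 3) = -0.125000

P(2.5) = (-3)×L_0(2.5) + 14×L_1(2.5) + (-3)×L_2(2.5)
P(2.5) = 9.750000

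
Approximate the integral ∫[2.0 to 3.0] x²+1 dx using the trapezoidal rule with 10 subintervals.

f(x) = x²+1
a = 2.0, b = 3.0, n = 10
h = (b - a)/n = 0.100000

Trapezoidal rule: (h/2)[f(x₀) + 2f(x₁) + 2f(x₂) + ... + f(xₙ)]

x_0 = 2.0000, f(x_0) = 5.000000, coefficient = 1
x_1 = 2.1000, f(x_1) = 5.410000, coefficient = 2
x_2 = 2.2000, f(x_2) = 5.840000, coefficient = 2
x_3 = 2.3000, f(x_3) = 6.290000, coefficient = 2
x_4 = 2.4000, f(x_4) = 6.760000, coefficient = 2
x_5 = 2.5000, f(x_5) = 7.250000, coefficient = 2
x_6 = 2.6000, f(x_6) = 7.760000, coefficient = 2
x_7 = 2.7000, f(x_7) = 8.290000, coefficient = 2
x_8 = 2.8000, f(x_8) = 8.840000, coefficient = 2
x_9 = 2.9000, f(x_9) = 9.410000, coefficient = 2
x_10 = 3.0000, f(x_10) = 10.000000, coefficient = 1

I ≈ (0.100000/2) × 146.700000 = 7.335000
Exact value: 7.333333
Error: 0.001667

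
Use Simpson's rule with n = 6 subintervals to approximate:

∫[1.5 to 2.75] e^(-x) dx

f(x) = e^(-x)
a = 1.5, b = 2.75, n = 6
h = (b - a)/n = 0.208333

Simpson's rule: (h/3)[f(x₀) + 4f(x₁) + 2f(x₂) + ... + f(xₙ)]

x_0 = 1.5000, f(x_0) = 0.223130, coefficient = 1
x_1 = 1.7083, f(x_1) = 0.181167, coefficient = 4
x_2 = 1.9167, f(x_2) = 0.147096, coefficient = 2
x_3 = 2.1250, f(x_3) = 0.119433, coefficient = 4
x_4 = 2.3333, f(x_4) = 0.096972, coefficient = 2
x_5 = 2.5417, f(x_5) = 0.078735, coefficient = 4
x_6 = 2.7500, f(x_6) = 0.063928, coefficient = 1

I ≈ (0.208333/3) × 2.292537 = 0.159204
Exact value: 0.159202
Error: 0.000002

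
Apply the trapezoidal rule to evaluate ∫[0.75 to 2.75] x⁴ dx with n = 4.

f(x) = x⁴
a = 0.75, b = 2.75, n = 4
h = (b - a)/n = 0.500000

Trapezoidal rule: (h/2)[f(x₀) + 2f(x₁) + 2f(x₂) + ... + f(xₙ)]

x_0 = 0.7500, f(x_0) = 0.316406, coefficient = 1
x_1 = 1.2500, f(x_1) = 2.441406, coefficient = 2
x_2 = 1.7500, f(x_2) = 9.378906, coefficient = 2
x_3 = 2.2500, f(x_3) = 25.628906, coefficient = 2
x_4 = 2.7500, f(x_4) = 57.191406, coefficient = 1

I ≈ (0.500000/2) × 132.406250 = 33.101562
Exact value: 31.407813
Error: 1.693750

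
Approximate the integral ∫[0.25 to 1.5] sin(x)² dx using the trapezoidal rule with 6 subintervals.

f(x) = sin(x)²
a = 0.25, b = 1.5, n = 6
h = (b - a)/n = 0.208333

Trapezoidal rule: (h/2)[f(x₀) + 2f(x₁) + 2f(x₂) + ... + f(xₙ)]

x_0 = 0.2500, f(x_0) = 0.061209, coefficient = 1
x_1 = 0.4583, f(x_1) = 0.195766, coefficient = 2
x_2 = 0.6667, f(x_2) = 0.382381, coefficient = 2
x_3 = 0.8750, f(x_3) = 0.589123, coefficient = 2
x_4 = 1.0833, f(x_4) = 0.780615, coefficient = 2
x_5 = 1.2917, f(x_5) = 0.924089, coefficient = 2
x_6 = 1.5000, f(x_6) = 0.994996, coefficient = 1

I ≈ (0.208333/2) × 6.800152 = 0.708349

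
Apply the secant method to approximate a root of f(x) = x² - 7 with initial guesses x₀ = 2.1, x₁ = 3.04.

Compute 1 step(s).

f(x) = x² - 7
x₀ = 2.1, x₁ = 3.04

Secant formula: x_{n+1} = x_n - f(x_n)(x_n - x_{n-1})/(f(x_n) - f(x_{n-1}))

Iteration 1:
  f(2.100000) = -2.590000
  f(3.040000) = 2.241600
  x_2 = 3.040000 - 2.241600×(3.040000 - 2.100000)/(2.241600 - (-2.590000))
       = 2.603891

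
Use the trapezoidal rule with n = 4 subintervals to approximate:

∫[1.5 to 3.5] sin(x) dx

f(x) = sin(x)
a = 1.5, b = 3.5, n = 4
h = (b - a)/n = 0.500000

Trapezoidal rule: (h/2)[f(x₀) + 2f(x₁) + 2f(x₂) + ... + f(xₙ)]

x_0 = 1.5000, f(x_0) = 0.997495, coefficient = 1
x_1 = 2.0000, f(x_1) = 0.909297, coefficient = 2
x_2 = 2.5000, f(x_2) = 0.598472, coefficient = 2
x_3 = 3.0000, f(x_3) = 0.141120, coefficient = 2
x_4 = 3.5000, f(x_4) = -0.350783, coefficient = 1

I ≈ (0.500000/2) × 3.944491 = 0.986123
Exact value: 1.007194
Error: 0.021071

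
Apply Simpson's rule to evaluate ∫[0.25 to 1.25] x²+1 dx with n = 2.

f(x) = x²+1
a = 0.25, b = 1.25, n = 2
h = (b - a)/n = 0.500000

Simpson's rule: (h/3)[f(x₀) + 4f(x₁) + 2f(x₂) + ... + f(xₙ)]

x_0 = 0.2500, f(x_0) = 1.062500, coefficient = 1
x_1 = 0.7500, f(x_1) = 1.562500, coefficient = 4
x_2 = 1.2500, f(x_2) = 2.562500, coefficient = 1

I ≈ (0.500000/3) × 9.875000 = 1.645833
Exact value: 1.645833
Error: 0.000000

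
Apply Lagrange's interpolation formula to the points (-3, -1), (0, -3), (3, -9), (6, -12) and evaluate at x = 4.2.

Lagrange interpolation formula:
P(x) = Σ yᵢ × Lᵢ(x)
where Lᵢ(x) = Π_{j≠i} (x - xⱼ)/(xᵢ - xⱼ)

L_0(4.2) = (4.2 - 0)/(-3 - 0) × (4.2 - 3)/(-3 - 3) × (4.2 - 6)/(-3 - 6) = 0.056000
L_1(4.2) = (4.2 - (-3))/(0 - (-3)) × (4.2 - 3)/(0 - 3) × (4.2 - 6)/(0 - 6) = -0.288000
L_2(4.2) = (4.2 - (-3))/(3 - (-3)) × (4.2 - 0)/(3 - 0) × (4.2 - 6)/(3 - 6) = 1.008000
L_3(4.2) = (4.2 - (-3))/(6 - (-3)) × (4.2 - 0)/(6 - 0) × (4.2 - 3)/(6 - 3) = 0.224000

P(4.2) = (-1)×L_0(4.2) + (-3)×L_1(4.2) + (-9)×L_2(4.2) + (-12)×L_3(4.2)
P(4.2) = -10.952000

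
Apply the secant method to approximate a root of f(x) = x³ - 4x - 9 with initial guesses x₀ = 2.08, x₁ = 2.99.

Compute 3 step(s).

f(x) = x³ - 4x - 9
x₀ = 2.08, x₁ = 2.99

Secant formula: x_{n+1} = x_n - f(x_n)(x_n - x_{n-1})/(f(x_n) - f(x_{n-1}))

Iteration 1:
  f(2.080000) = -8.321088
  f(2.990000) = 5.770899
  x_2 = 2.990000 - 5.770899×(2.990000 - 2.080000)/(5.770899 - (-8.321088))
       = 2.617340
Iteration 2:
  f(2.990000) = 5.770899
  f(2.617340) = -1.539352
  x_3 = 2.617340 - (-1.539352)×(2.617340 - 2.990000)/(-1.539352 - 5.770899)
       = 2.695813
Iteration 3:
  f(2.617340) = -1.539352
  f(2.695813) = -0.191684
  x_4 = 2.695813 - (-0.191684)×(2.695813 - 2.617340)/(-0.191684 - (-1.539352))
       = 2.706974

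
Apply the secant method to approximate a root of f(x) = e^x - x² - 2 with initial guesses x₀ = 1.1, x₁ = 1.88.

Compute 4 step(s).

f(x) = e^x - x² - 2
x₀ = 1.1, x₁ = 1.88

Secant formula: x_{n+1} = x_n - f(x_n)(x_n - x_{n-1})/(f(x_n) - f(x_{n-1}))

Iteration 1:
  f(1.100000) = -0.205834
  f(1.880000) = 1.019105
  x_2 = 1.880000 - 1.019105×(1.880000 - 1.100000)/(1.019105 - (-0.205834))
       = 1.231068
Iteration 2:
  f(1.880000) = 1.019105
  f(1.231068) = -0.090643
  x_3 = 1.231068 - (-0.090643)×(1.231068 - 1.880000)/(-0.090643 - 1.019105)
       = 1.284072
Iteration 3:
  f(1.231068) = -0.090643
  f(1.284072) = -0.037526
  x_4 = 1.284072 - (-0.037526)×(1.284072 - 1.231068)/(-0.037526 - (-0.090643))
       = 1.321518
Iteration 4:
  f(1.284072) = -0.037526
  f(1.321518) = 0.002698
  x_5 = 1.321518 - 0.002698×(1.321518 - 1.284072)/(0.002698 - (-0.037526))
       = 1.319006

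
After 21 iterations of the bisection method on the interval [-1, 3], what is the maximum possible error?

Bisection error bound: |error| ≤ (b-a)/2^n
|error| ≤ (3 - (-1))/2^21 = 4/2^21
|error| ≤ 0.0000019073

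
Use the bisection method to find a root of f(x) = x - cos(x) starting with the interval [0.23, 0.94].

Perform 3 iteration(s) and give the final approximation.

f(x) = x - cos(x)
Initial interval: [0.23, 0.94]

Iteration 1:
  c_1 = (0.230000 + 0.940000)/2 = 0.585000
  f(c_1) = f(0.585000) = -0.248712
  f(a) × f(c) ≥ 0, new interval: [0.585000, 0.940000]
Iteration 2:
  c_2 = (0.585000 + 0.940000)/2 = 0.762500
  f(c_2) = f(0.762500) = 0.039389
  f(a) × f(c) < 0, new interval: [0.585000, 0.762500]
Iteration 3:
  c_3 = (0.585000 + 0.762500)/2 = 0.673750
  f(c_3) = f(0.673750) = -0.107737
  f(a) × f(c) ≥ 0, new interval: [0.673750, 0.762500]

After 3 iteration(s), the approximation is c_3 = 0.673750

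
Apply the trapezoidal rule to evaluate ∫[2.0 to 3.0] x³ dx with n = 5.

f(x) = x³
a = 2.0, b = 3.0, n = 5
h = (b - a)/n = 0.200000

Trapezoidal rule: (h/2)[f(x₀) + 2f(x₁) + 2f(x₂) + ... + f(xₙ)]

x_0 = 2.0000, f(x_0) = 8.000000, coefficient = 1
x_1 = 2.2000, f(x_1) = 10.648000, coefficient = 2
x_2 = 2.4000, f(x_2) = 13.824000, coefficient = 2
x_3 = 2.6000, f(x_3) = 17.576000, coefficient = 2
x_4 = 2.8000, f(x_4) = 21.952000, coefficient = 2
x_5 = 3.0000, f(x_5) = 27.000000, coefficient = 1

I ≈ (0.200000/2) × 163.000000 = 16.300000
Exact value: 16.250000
Error: 0.050000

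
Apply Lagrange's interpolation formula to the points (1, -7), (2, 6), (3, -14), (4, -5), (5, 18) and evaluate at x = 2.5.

Lagrange interpolation formula:
P(x) = Σ yᵢ × Lᵢ(x)
where Lᵢ(x) = Π_{j≠i} (x - xⱼ)/(xᵢ - xⱼ)

L_0(2.5) = (2.5 - 2)/(1 - 2) × (2.5 - 3)/(1 - 3) × (2.5 - 4)/(1 - 4) × (2.5 - 5)/(1 - 5) = -0.039062
L_1(2.5) = (2.5 - 1)/(2 - 1) × (2.5 - 3)/(2 - 3) × (2.5 - 4)/(2 - 4) × (2.5 - 5)/(2 - 5) = 0.468750
L_2(2.5) = (2.5 - 1)/(3 - 1) × (2.5 - 2)/(3 - 2) × (2.5 - 4)/(3 - 4) × (2.5 - 5)/(3 - 5) = 0.703125
L_3(2.5) = (2.5 - 1)/(4 - 1) × (2.5 - 2)/(4 - 2) × (2.5 - 3)/(4 - 3) × (2.5 - 5)/(4 - 5) = -0.156250
L_4(2.5) = (2.5 - 1)/(5 - 1) × (2.5 - 2)/(5 - 2) × (2.5 - 3)/(5 - 3) × (2.5 - 4)/(5 - 4) = 0.023438

P(2.5) = (-7)×L_0(2.5) + 6×L_1(2.5) + (-14)×L_2(2.5) + (-5)×L_3(2.5) + 18×L_4(2.5)
P(2.5) = -5.554688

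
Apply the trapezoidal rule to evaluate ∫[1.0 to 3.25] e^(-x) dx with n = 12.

f(x) = e^(-x)
a = 1.0, b = 3.25, n = 12
h = (b - a)/n = 0.187500

Trapezoidal rule: (h/2)[f(x₀) + 2f(x₁) + 2f(x₂) + ... + f(xₙ)]

x_0 = 1.0000, f(x_0) = 0.367879, coefficient = 1
x_1 = 1.1875, f(x_1) = 0.304983, coefficient = 2
x_2 = 1.3750, f(x_2) = 0.252840, coefficient = 2
x_3 = 1.5625, f(x_3) = 0.209611, coefficient = 2
x_4 = 1.7500, f(x_4) = 0.173774, coefficient = 2
x_5 = 1.9375, f(x_5) = 0.144064, coefficient = 2
x_6 = 2.1250, f(x_6) = 0.119433, coefficient = 2
x_7 = 2.3125, f(x_7) = 0.099013, coefficient = 2
x_8 = 2.5000, f(x_8) = 0.082085, coefficient = 2
x_9 = 2.6875, f(x_9) = 0.068051, coefficient = 2
x_10 = 2.8750, f(x_10) = 0.056416, coefficient = 2
x_11 = 3.0625, f(x_11) = 0.046771, coefficient = 2
x_12 = 3.2500, f(x_12) = 0.038774, coefficient = 1

I ≈ (0.187500/2) × 3.520734 = 0.330069
Exact value: 0.329105
Error: 0.000964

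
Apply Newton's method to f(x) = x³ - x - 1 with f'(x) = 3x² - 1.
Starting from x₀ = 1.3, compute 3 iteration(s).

f(x) = x³ - x - 1
f'(x) = 3x² - 1
x₀ = 1.3

Newton-Raphson formula: x_{n+1} = x_n - f(x_n)/f'(x_n)

Iteration 1:
  f(1.300000) = -0.103000
  f'(1.300000) = 4.070000
  x_1 = 1.300000 - (-0.103000)/4.070000 = 1.325307
Iteration 2:
  f(1.325307) = 0.002514
  f'(1.325307) = 4.269317
  x_2 = 1.325307 - 0.002514/4.269317 = 1.324718
Iteration 3:
  f(1.324718) = 0.000001
  f'(1.324718) = 4.264636
  x_3 = 1.324718 - 0.000001/4.264636 = 1.324718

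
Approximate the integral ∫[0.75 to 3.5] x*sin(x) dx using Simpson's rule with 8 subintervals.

f(x) = x*sin(x)
a = 0.75, b = 3.5, n = 8
h = (b - a)/n = 0.343750

Simpson's rule: (h/3)[f(x₀) + 4f(x₁) + 2f(x₂) + ... + f(xₙ)]

x_0 = 0.7500, f(x_0) = 0.511229, coefficient = 1
x_1 = 1.0938, f(x_1) = 0.971638, coefficient = 4
x_2 = 1.4375, f(x_2) = 1.424748, coefficient = 2
x_3 = 1.7812, f(x_3) = 1.741949, coefficient = 4
x_4 = 2.1250, f(x_4) = 1.806930, coefficient = 2
x_5 = 2.4688, f(x_5) = 1.538554, coefficient = 4
x_6 = 2.8125, f(x_6) = 0.908956, coefficient = 2
x_7 = 3.1562, f(x_7) = -0.046261, coefficient = 4
x_8 = 3.5000, f(x_8) = -1.227741, coefficient = 1

I ≈ (0.343750/3) × 24.388277 = 2.794490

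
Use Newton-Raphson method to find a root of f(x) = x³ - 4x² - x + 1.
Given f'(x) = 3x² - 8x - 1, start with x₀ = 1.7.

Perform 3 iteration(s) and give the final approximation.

f(x) = x³ - 4x² - x + 1
f'(x) = 3x² - 8x - 1
x₀ = 1.7

Newton-Raphson formula: x_{n+1} = x_n - f(x_n)/f'(x_n)

Iteration 1:
  f(1.700000) = -7.347000
  f'(1.700000) = -5.930000
  x_1 = 1.700000 - (-7.347000)/(-5.930000) = 0.461046
Iteration 2:
  f(0.461046) = -0.213296
  f'(0.461046) = -4.050675
  x_2 = 0.461046 - (-0.213296)/(-4.050675) = 0.408389
Iteration 3:
  f(0.408389) = -0.007402
  f'(0.408389) = -3.766765
  x_3 = 0.408389 - (-0.007402)/(-3.766765) = 0.406424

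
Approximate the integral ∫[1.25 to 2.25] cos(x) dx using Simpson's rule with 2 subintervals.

f(x) = cos(x)
a = 1.25, b = 2.25, n = 2
h = (b - a)/n = 0.500000

Simpson's rule: (h/3)[f(x₀) + 4f(x₁) + 2f(x₂) + ... + f(xₙ)]

x_0 = 1.2500, f(x_0) = 0.315322, coefficient = 1
x_1 = 1.7500, f(x_1) = -0.178246, coefficient = 4
x_2 = 2.2500, f(x_2) = -0.628174, coefficient = 1

I ≈ (0.500000/3) × -1.025835 = -0.170973
Exact value: -0.170911
Error: 0.000061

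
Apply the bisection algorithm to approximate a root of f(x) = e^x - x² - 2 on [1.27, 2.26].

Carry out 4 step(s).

f(x) = e^x - x² - 2
Initial interval: [1.27, 2.26]

Iteration 1:
  c_1 = (1.270000 + 2.260000)/2 = 1.765000
  f(c_1) = f(1.765000) = 0.726347
  f(a) × f(c) < 0, new interval: [1.270000, 1.765000]
Iteration 2:
  c_2 = (1.270000 + 1.765000)/2 = 1.517500
  f(c_2) = f(1.517500) = 0.258003
  f(a) × f(c) < 0, new interval: [1.270000, 1.517500]
Iteration 3:
  c_3 = (1.270000 + 1.517500)/2 = 1.393750
  f(c_3) = f(1.393750) = 0.087395
  f(a) × f(c) < 0, new interval: [1.270000, 1.393750]
Iteration 4:
  c_4 = (1.270000 + 1.393750)/2 = 1.331875
  f(c_4) = f(1.331875) = 0.014248
  f(a) × f(c) < 0, new interval: [1.270000, 1.331875]

After 4 iteration(s), the approximation is c_4 = 1.331875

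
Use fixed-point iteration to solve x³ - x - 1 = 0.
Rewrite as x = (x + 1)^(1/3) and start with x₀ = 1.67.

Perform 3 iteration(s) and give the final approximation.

Equation: x³ - x - 1 = 0
Fixed-point form: x = (x + 1)^(1/3)
x₀ = 1.67

x_1 = g(1.670000) = 1.387300
x_2 = g(1.387300) = 1.336500
x_3 = g(1.336500) = 1.326952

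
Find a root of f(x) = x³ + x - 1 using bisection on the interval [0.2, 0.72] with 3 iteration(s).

f(x) = x³ + x - 1
Initial interval: [0.2, 0.72]

Iteration 1:
  c_1 = (0.200000 + 0.720000)/2 = 0.460000
  f(c_1) = f(0.460000) = -0.442664
  f(a) × f(c) ≥ 0, new interval: [0.460000, 0.720000]
Iteration 2:
  c_2 = (0.460000 + 0.720000)/2 = 0.590000
  f(c_2) = f(0.590000) = -0.204621
  f(a) × f(c) ≥ 0, new interval: [0.590000, 0.720000]
Iteration 3:
  c_3 = (0.590000 + 0.720000)/2 = 0.655000
  f(c_3) = f(0.655000) = -0.063989
  f(a) × f(c) ≥ 0, new interval: [0.655000, 0.720000]

After 3 iteration(s), the approximation is c_3 = 0.655000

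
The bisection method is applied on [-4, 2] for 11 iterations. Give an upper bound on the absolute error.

Bisection error bound: |error| ≤ (b-a)/2^n
|error| ≤ (2 - (-4))/2^11 = 6/2^11
|error| ≤ 0.0029296875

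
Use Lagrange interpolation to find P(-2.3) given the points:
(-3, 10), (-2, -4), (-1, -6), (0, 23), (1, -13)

Lagrange interpolation formula:
P(x) = Σ yᵢ × Lᵢ(x)
where Lᵢ(x) = Π_{j≠i} (x - xⱼ)/(xᵢ - xⱼ)

L_0(-2.3) = (-2.3 - (-2))/(-3 - (-2)) × (-2.3 - (-1))/(-3 - (-1)) × (-2.3 - 0)/(-3 - 0) × (-2.3 - 1)/(-3 - 1) = 0.123337
L_1(-2.3) = (-2.3 - (-3))/(-2 - (-3)) × (-2.3 - (-1))/(-2 - (-1)) × (-2.3 - 0)/(-2 - 0) × (-2.3 - 1)/(-2 - 1) = 1.151150
L_2(-2.3) = (-2.3 - (-3))/(-1 - (-3)) × (-2.3 - (-2))/(-1 - (-2)) × (-2.3 - 0)/(-1 - 0) × (-2.3 - 1)/(-1 - 1) = -0.398475
L_3(-2.3) = (-2.3 - (-3))/(0 - (-3)) × (-2.3 - (-2))/(0 - (-2)) × (-2.3 - (-1))/(0 - (-1)) × (-2.3 - 1)/(0 - 1) = 0.150150
L_4(-2.3) = (-2.3 - (-3))/(1 - (-3)) × (-2.3 - (-2))/(1 - (-2)) × (-2.3 - (-1))/(1 - (-1)) × (-2.3 - 0)/(1 - 0) = -0.026162

P(-2.3) = 10×L_0(-2.3) + (-4)×L_1(-2.3) + (-6)×L_2(-2.3) + 23×L_3(-2.3) + (-13)×L_4(-2.3)
P(-2.3) = 2.813187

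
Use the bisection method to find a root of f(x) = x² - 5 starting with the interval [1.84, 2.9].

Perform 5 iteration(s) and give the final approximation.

f(x) = x² - 5
Initial interval: [1.84, 2.9]

Iteration 1:
  c_1 = (1.840000 + 2.900000)/2 = 2.370000
  f(c_1) = f(2.370000) = 0.616900
  f(a) × f(c) < 0, new interval: [1.840000, 2.370000]
Iteration 2:
  c_2 = (1.840000 + 2.370000)/2 = 2.105000
  f(c_2) = f(2.105000) = -0.568975
  f(a) × f(c) ≥ 0, new interval: [2.105000, 2.370000]
Iteration 3:
  c_3 = (2.105000 + 2.370000)/2 = 2.237500
  f(c_3) = f(2.237500) = 0.006406
  f(a) × f(c) < 0, new interval: [2.105000, 2.237500]
Iteration 4:
  c_4 = (2.105000 + 2.237500)/2 = 2.171250
  f(c_4) = f(2.171250) = -0.285673
  f(a) × f(c) ≥ 0, new interval: [2.171250, 2.237500]
Iteration 5:
  c_5 = (2.171250 + 2.237500)/2 = 2.204375
  f(c_5) = f(2.204375) = -0.140731
  f(a) × f(c) ≥ 0, new interval: [2.204375, 2.237500]

After 5 iteration(s), the approximation is c_5 = 2.204375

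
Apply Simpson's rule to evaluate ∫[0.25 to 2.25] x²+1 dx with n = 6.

f(x) = x²+1
a = 0.25, b = 2.25, n = 6
h = (b - a)/n = 0.333333

Simpson's rule: (h/3)[f(x₀) + 4f(x₁) + 2f(x₂) + ... + f(xₙ)]

x_0 = 0.2500, f(x_0) = 1.062500, coefficient = 1
x_1 = 0.5833, f(x_1) = 1.340278, coefficient = 4
x_2 = 0.9167, f(x_2) = 1.840278, coefficient = 2
x_3 = 1.2500, f(x_3) = 2.562500, coefficient = 4
x_4 = 1.5833, f(x_4) = 3.506944, coefficient = 2
x_5 = 1.9167, f(x_5) = 4.673611, coefficient = 4
x_6 = 2.2500, f(x_6) = 6.062500, coefficient = 1

I ≈ (0.333333/3) × 52.125000 = 5.791667
Exact value: 5.791667
Error: 0.000000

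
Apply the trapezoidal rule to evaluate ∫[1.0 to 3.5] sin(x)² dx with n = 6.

f(x) = sin(x)²
a = 1.0, b = 3.5, n = 6
h = (b - a)/n = 0.416667

Trapezoidal rule: (h/2)[f(x₀) + 2f(x₁) + 2f(x₂) + ... + f(xₙ)]

x_0 = 1.0000, f(x_0) = 0.708073, coefficient = 1
x_1 = 1.4167, f(x_1) = 0.976432, coefficient = 2
x_2 = 1.8333, f(x_2) = 0.932643, coefficient = 2
x_3 = 2.2500, f(x_3) = 0.605398, coefficient = 2
x_4 = 2.6667, f(x_4) = 0.209098, coefficient = 2
x_5 = 3.0833, f(x_5) = 0.003390, coefficient = 2
x_6 = 3.5000, f(x_6) = 0.123049, coefficient = 1

I ≈ (0.416667/2) × 6.285045 = 1.309384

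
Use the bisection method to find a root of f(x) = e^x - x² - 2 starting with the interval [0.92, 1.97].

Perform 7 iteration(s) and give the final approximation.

f(x) = e^x - x² - 2
Initial interval: [0.92, 1.97]

Iteration 1:
  c_1 = (0.920000 + 1.970000)/2 = 1.445000
  f(c_1) = f(1.445000) = 0.153827
  f(a) × f(c) < 0, new interval: [0.920000, 1.445000]
Iteration 2:
  c_2 = (0.920000 + 1.445000)/2 = 1.182500
  f(c_2) = f(1.182500) = -0.135786
  f(a) × f(c) ≥ 0, new interval: [1.182500, 1.445000]
Iteration 3:
  c_3 = (1.182500 + 1.445000)/2 = 1.313750
  f(c_3) = f(1.313750) = -0.005841
  f(a) × f(c) ≥ 0, new interval: [1.313750, 1.445000]
Iteration 4:
  c_4 = (1.313750 + 1.445000)/2 = 1.379375
  f(c_4) = f(1.379375) = 0.069743
  f(a) × f(c) < 0, new interval: [1.313750, 1.379375]
Iteration 5:
  c_5 = (1.313750 + 1.379375)/2 = 1.346563
  f(c_5) = f(1.346563) = 0.030958
  f(a) × f(c) < 0, new interval: [1.313750, 1.346563]
Iteration 6:
  c_6 = (1.313750 + 1.346563)/2 = 1.330156
  f(c_6) = f(1.330156) = 0.012319
  f(a) × f(c) < 0, new interval: [1.313750, 1.330156]
Iteration 7:
  c_7 = (1.313750 + 1.330156)/2 = 1.321953
  f(c_7) = f(1.321953) = 0.003180
  f(a) × f(c) < 0, new interval: [1.313750, 1.321953]

After 7 iteration(s), the approximation is c_7 = 1.321953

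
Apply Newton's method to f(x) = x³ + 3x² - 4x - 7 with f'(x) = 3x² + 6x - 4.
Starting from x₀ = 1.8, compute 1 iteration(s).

f(x) = x³ + 3x² - 4x - 7
f'(x) = 3x² + 6x - 4
x₀ = 1.8

Newton-Raphson formula: x_{n+1} = x_n - f(x_n)/f'(x_n)

Iteration 1:
  f(1.800000) = 1.352000
  f'(1.800000) = 16.520000
  x_1 = 1.800000 - 1.352000/16.520000 = 1.718160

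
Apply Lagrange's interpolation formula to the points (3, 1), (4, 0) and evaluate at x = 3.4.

Lagrange interpolation formula:
P(x) = Σ yᵢ × Lᵢ(x)
where Lᵢ(x) = Π_{j≠i} (x - xⱼ)/(xᵢ - xⱼ)

L_0(3.4) = (3.4 - 4)/(3 - 4) = 0.600000
L_1(3.4) = (3.4 - 3)/(4 - 3) = 0.400000

P(3.4) = 1×L_0(3.4) + 0×L_1(3.4)
P(3.4) = 0.600000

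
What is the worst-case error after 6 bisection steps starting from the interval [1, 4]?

Bisection error bound: |error| ≤ (b-a)/2^n
|error| ≤ (4 - 1)/2^6 = 3/2^6
|error| ≤ 0.0468750000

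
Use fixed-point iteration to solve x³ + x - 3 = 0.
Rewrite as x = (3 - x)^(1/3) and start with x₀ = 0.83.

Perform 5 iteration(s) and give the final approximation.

Equation: x³ + x - 3 = 0
Fixed-point form: x = (3 - x)^(1/3)
x₀ = 0.83

x_1 = g(0.830000) = 1.294653
x_2 = g(1.294653) = 1.194733
x_3 = g(1.194733) = 1.217626
x_4 = g(1.217626) = 1.212457
x_5 = g(1.212457) = 1.213628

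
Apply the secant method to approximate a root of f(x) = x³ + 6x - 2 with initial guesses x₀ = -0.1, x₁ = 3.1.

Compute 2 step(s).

f(x) = x³ + 6x - 2
x₀ = -0.1, x₁ = 3.1

Secant formula: x_{n+1} = x_n - f(x_n)(x_n - x_{n-1})/(f(x_n) - f(x_{n-1}))

Iteration 1:
  f(-0.100000) = -2.601000
  f(3.100000) = 46.391000
  x_2 = 3.100000 - 46.391000×(3.100000 - (-0.100000))/(46.391000 - (-2.601000))
       = 0.069889
Iteration 2:
  f(3.100000) = 46.391000
  f(0.069889) = -1.580325
  x_3 = 0.069889 - (-1.580325)×(0.069889 - 3.100000)/(-1.580325 - 46.391000)
       = 0.169710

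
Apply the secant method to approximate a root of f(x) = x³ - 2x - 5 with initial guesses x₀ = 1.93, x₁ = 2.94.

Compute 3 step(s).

f(x) = x³ - 2x - 5
x₀ = 1.93, x₁ = 2.94

Secant formula: x_{n+1} = x_n - f(x_n)(x_n - x_{n-1})/(f(x_n) - f(x_{n-1}))

Iteration 1:
  f(1.930000) = -1.670943
  f(2.940000) = 14.532184
  x_2 = 2.940000 - 14.532184×(2.940000 - 1.930000)/(14.532184 - (-1.670943))
       = 2.034156
Iteration 2:
  f(2.940000) = 14.532184
  f(2.034156) = -0.651401
  x_3 = 2.034156 - (-0.651401)×(2.034156 - 2.940000)/(-0.651401 - 14.532184)
       = 2.073018
Iteration 3:
  f(2.034156) = -0.651401
  f(2.073018) = -0.237439
  x_4 = 2.073018 - (-0.237439)×(2.073018 - 2.034156)/(-0.237439 - (-0.651401))
       = 2.095309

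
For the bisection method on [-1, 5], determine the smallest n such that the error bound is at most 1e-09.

We need (b-a)/2^n ≤ 1e-09
(5 - (-1))/2^n ≤ 1e-09
6/2^n ≤ 1e-09
2^n ≥ 6000000000
n ≥ log₂(6000000000) = 32.48
n ≥ 33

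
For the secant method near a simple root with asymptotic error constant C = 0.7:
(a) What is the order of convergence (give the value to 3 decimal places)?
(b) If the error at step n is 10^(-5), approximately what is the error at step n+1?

(a) Secant method has superlinear convergence with order φ = (1+√5)/2 ≈ 1.618.
    This means |e_{n+1}| ≈ C|e_n|^1.618.

(b) With |e_n| = 10^(-5) and C = 0.7:
    |e_{n+1}| ≈ 0.7 × (10^(-5))^1.618 = 0.7 × 10^(-8.09)

(a) ≈ 1.618 (golden ratio); (b) |e_{n+1}| ≈ 5.688e-09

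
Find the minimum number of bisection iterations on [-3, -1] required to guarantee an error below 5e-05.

We need (b-a)/2^n ≤ 5e-05
(-1 - (-3))/2^n ≤ 5e-05
2/2^n ≤ 5e-05
2^n ≥ 40000
n ≥ log₂(40000) = 15.29
n ≥ 16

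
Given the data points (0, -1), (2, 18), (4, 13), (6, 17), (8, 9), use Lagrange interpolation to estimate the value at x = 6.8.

Lagrange interpolation formula:
P(x) = Σ yᵢ × Lᵢ(x)
where Lᵢ(x) = Π_{j≠i} (x - xⱼ)/(xᵢ - xⱼ)

L_0(6.8) = (6.8 - 2)/(0 - 2) × (6.8 - 4)/(0 - 4) × (6.8 - 6)/(0 - 6) × (6.8 - 8)/(0 - 8) = -0.033600
L_1(6.8) = (6.8 - 0)/(2 - 0) × (6.8 - 4)/(2 - 4) × (6.8 - 6)/(2 - 6) × (6.8 - 8)/(2 - 8) = 0.190400
L_2(6.8) = (6.8 - 0)/(4 - 0) × (6.8 - 2)/(4 - 2) × (6.8 - 6)/(4 - 6) × (6.8 - 8)/(4 - 8) = -0.489600
L_3(6.8) = (6.8 - 0)/(6 - 0) × (6.8 - 2)/(6 - 2) × (6.8 - 4)/(6 - 4) × (6.8 - 8)/(6 - 8) = 1.142400
L_4(6.8) = (6.8 - 0)/(8 - 0) × (6.8 - 2)/(8 - 2) × (6.8 - 4)/(8 - 4) × (6.8 - 6)/(8 - 6) = 0.190400

P(6.8) = (-1)×L_0(6.8) + 18×L_1(6.8) + 13×L_2(6.8) + 17×L_3(6.8) + 9×L_4(6.8)
P(6.8) = 18.230400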